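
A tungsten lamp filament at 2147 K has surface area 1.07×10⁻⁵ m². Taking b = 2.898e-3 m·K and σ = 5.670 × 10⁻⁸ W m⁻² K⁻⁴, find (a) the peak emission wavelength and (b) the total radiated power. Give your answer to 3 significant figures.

λ_max ≈ 1.35×10³ nm; P ≈ 12.9 W

(a) λ_max = b/T = 2.898×10⁻³/2147 = 1.350×10⁻⁶ m = 1.35×10³ nm.
Area A = 1.07×10⁻⁵ m².
(b) P = σAT⁴ = 5.670×10⁻⁸×1.07×10⁻⁵×(2147)⁴ = 12.9 W.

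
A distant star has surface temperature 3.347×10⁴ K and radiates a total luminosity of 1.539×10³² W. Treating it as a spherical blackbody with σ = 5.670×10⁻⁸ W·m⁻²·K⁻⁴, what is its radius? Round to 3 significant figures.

L = 4πR²σT⁴ ⇒ R = √(L/(4πσT⁴)).
σT⁴ = 7.11551×10¹⁰ W/m², so R = √(1.539×10³²/(4π×7.11551×10¹⁰)) = 1.31×10¹⁰ m.

R ≈ 1.31×10¹⁰ m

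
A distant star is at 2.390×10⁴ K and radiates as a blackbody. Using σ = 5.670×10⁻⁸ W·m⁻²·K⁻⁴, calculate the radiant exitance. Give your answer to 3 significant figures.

I ≈ 1.85×10¹⁰ W/m²

Stefan–Boltzmann: I = σT⁴ = 5.670×10⁻⁸ × (2.390×10⁴)⁴ = 1.85×10¹⁰ W/m².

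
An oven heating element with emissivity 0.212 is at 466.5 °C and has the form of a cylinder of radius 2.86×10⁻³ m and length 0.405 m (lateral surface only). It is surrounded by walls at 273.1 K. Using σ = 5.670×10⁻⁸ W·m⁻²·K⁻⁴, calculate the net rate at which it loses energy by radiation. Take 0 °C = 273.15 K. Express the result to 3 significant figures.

Net loss ≈ 25.7 W

T = 466.5 °C + 273.15 = 739.65 K.
Lateral area A = 2πrL = 2π×2.86×10⁻³×0.405 = 7.27781×10⁻³ m².
Net radiated power P_net = εσA(T⁴ − T₀⁴) = 0.212×5.670×10⁻⁸×7.27781×10⁻³×(739.65⁴ − 273.1⁴).
T⁴ − T₀⁴ = 2.99299×10¹¹ − 5.56271×10⁹ = 2.93736×10¹¹ K⁴, so P_net = 25.7 W.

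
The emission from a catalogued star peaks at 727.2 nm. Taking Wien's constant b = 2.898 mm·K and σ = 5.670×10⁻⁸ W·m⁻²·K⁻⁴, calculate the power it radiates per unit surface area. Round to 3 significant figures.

Wien's law: T = b/λ_max = 2.898×10⁻³/7.272×10⁻⁷ = 3985.15 K.
Then I = σT⁴ = 5.670×10⁻⁸×(3985.15)⁴ = 1.43×10⁷ W/m².

I ≈ 1.43×10⁷ W/m²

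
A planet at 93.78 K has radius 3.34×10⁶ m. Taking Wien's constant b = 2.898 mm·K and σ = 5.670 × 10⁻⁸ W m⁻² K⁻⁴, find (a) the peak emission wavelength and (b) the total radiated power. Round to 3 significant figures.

(a) λ_max = b/T = 2.898×10⁻³/93.78 = 3.090×10⁻⁵ m = 30.9 μm.
Surface area A = 4πR² = 4π(3.34×10⁶ m)² = 1.40185×10¹⁴ m².
(b) P = σAT⁴ = 5.670×10⁻⁸×1.40185×10¹⁴×(93.78)⁴ = 6.15×10¹⁴ W.

λ_max ≈ 30.9 μm; P ≈ 6.15×10¹⁴ W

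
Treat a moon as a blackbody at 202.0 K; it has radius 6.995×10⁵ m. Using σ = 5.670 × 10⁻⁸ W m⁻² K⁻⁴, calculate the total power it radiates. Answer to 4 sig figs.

Surface area A = 4πR² = 4π(6.995×10⁵ m)² = 6.14873×10¹² m².
P = σAT⁴ = 5.670×10⁻⁸ × 6.14873×10¹² × (202.0)⁴ = 5.805×10¹⁴ W.

P ≈ 5.805×10¹⁴ W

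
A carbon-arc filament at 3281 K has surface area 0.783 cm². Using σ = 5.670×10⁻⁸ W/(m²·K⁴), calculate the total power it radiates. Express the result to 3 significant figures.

Area A = 0.783 cm² = 7.83×10⁻⁵ m².
P = σAT⁴ = 5.670×10⁻⁸ × 7.83×10⁻⁵ × (3281)⁴ = 514 W.

P ≈ 514 W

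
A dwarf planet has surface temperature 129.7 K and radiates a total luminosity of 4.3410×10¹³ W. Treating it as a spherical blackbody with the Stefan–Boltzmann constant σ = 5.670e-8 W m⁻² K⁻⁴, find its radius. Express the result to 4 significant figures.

R ≈ 4.640×10⁵ m

L = 4πR²σT⁴ ⇒ R = √(L/(4πσT⁴)).
σT⁴ = 16.0451 W/m², so R = √(4.3410×10¹³/(4π×16.0451)) = 4.640×10⁵ m.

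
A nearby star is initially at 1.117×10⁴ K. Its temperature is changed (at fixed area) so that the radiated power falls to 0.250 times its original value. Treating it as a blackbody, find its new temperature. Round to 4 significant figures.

T₂ ≈ 7898 K

P ∝ T⁴, so T₂/T₁ = (P₂/P₁)^(1/4) = (0.250)^(1/4) = 0.707107.
T₂ = 1.117×10⁴ × 0.707107 = 7898 K.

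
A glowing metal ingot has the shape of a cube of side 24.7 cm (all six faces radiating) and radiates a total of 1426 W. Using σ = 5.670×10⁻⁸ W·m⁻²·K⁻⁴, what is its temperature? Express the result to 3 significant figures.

Area A = 6s² = 6×(0.247 m)² = 0.366054 m².
P = σAT⁴ ⇒ T = (P/(σA))^(1/4) = (1426/(5.670×10⁻⁸×0.366054))^(1/4) = 512 K.

T ≈ 512 K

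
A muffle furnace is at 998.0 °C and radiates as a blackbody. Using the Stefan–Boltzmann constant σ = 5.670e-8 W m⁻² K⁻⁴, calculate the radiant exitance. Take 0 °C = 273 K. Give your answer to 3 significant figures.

I ≈ 1.48×10⁵ W/m²

T = 998.0 °C + 273 = 1271.0 K.
Stefan–Boltzmann: I = σT⁴ = 5.670×10⁻⁸ × (1271.0)⁴ = 1.48×10⁵ W/m².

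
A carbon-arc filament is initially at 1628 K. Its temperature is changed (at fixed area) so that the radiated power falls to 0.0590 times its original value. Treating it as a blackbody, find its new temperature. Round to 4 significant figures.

T₂ ≈ 802.4 K

P ∝ T⁴, so T₂/T₁ = (P₂/P₁)^(1/4) = (0.0590)^(1/4) = 0.492848.
T₂ = 1628 × 0.492848 = 802.4 K.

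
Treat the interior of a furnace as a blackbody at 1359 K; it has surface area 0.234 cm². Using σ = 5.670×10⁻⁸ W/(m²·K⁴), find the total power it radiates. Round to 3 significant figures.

Area A = 0.234 cm² = 2.34×10⁻⁵ m².
P = σAT⁴ = 5.670×10⁻⁸ × 2.34×10⁻⁵ × (1359)⁴ = 4.53 W.

P ≈ 4.53 W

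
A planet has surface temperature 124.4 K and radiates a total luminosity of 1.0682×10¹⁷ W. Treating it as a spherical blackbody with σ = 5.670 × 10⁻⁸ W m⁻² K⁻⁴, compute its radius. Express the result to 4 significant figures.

L = 4πR²σT⁴ ⇒ R = √(L/(4πσT⁴)).
σT⁴ = 13.5789 W/m², so R = √(1.0682×10¹⁷/(4π×13.5789)) = 2.502×10⁷ m.

R ≈ 2.502×10⁷ m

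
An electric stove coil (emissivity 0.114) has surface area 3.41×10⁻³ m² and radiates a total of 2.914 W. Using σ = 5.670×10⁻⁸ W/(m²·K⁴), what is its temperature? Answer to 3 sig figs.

Area A = 3.41×10⁻³ m².
P = εσAT⁴ ⇒ T = (P/(εσA))^(1/4) = (2.914/(0.114×5.670×10⁻⁸×3.41×10⁻³))^(1/4) = 603 K.

T ≈ 603 K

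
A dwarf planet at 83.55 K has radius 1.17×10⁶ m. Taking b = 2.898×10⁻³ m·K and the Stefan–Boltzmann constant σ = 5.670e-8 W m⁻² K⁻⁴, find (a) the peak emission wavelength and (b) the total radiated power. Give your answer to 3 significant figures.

λ_max ≈ 34.7 μm; P ≈ 4.75×10¹³ W

(a) λ_max = b/T = 2.898×10⁻³/83.55 = 3.469×10⁻⁵ m = 34.7 μm.
Surface area A = 4πR² = 4π(1.17×10⁶ m)² = 1.72021×10¹³ m².
(b) P = σAT⁴ = 5.670×10⁻⁸×1.72021×10¹³×(83.55)⁴ = 4.75×10¹³ W.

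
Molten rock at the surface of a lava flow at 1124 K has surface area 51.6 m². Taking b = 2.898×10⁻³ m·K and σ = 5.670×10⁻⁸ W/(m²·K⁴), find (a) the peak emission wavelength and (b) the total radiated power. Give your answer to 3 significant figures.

(a) λ_max = b/T = 2.898×10⁻³/1124 = 2.578×10⁻⁶ m = 2.58×10³ nm.
Area A = 51.6 m².
(b) P = σAT⁴ = 5.670×10⁻⁸×51.6×(1124)⁴ = 4.67×10⁶ W.

λ_max ≈ 2.58×10³ nm; P ≈ 4.67×10⁶ W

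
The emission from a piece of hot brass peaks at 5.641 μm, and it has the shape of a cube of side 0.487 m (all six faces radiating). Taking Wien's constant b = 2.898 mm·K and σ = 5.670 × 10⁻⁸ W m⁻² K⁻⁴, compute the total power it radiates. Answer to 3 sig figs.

Wien's law: T = b/λ_max = 2.898×10⁻³/5.641×10⁻⁶ = 513.739 K.
Area A = 6s² = 6×(0.487 m)² = 1.42301 m².
Then P = σAT⁴ = 5.670×10⁻⁸×1.42301×(513.739)⁴ = 5.62×10³ W.

P ≈ 5.62×10³ W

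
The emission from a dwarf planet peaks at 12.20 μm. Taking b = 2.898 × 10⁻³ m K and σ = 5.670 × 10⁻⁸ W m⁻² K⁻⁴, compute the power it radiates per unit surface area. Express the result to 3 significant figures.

Wien's law: T = b/λ_max = 2.898×10⁻³/1.220×10⁻⁵ = 237.541 K.
Then I = σT⁴ = 5.670×10⁻⁸×(237.541)⁴ = 181 W/m².

I ≈ 181 W/m²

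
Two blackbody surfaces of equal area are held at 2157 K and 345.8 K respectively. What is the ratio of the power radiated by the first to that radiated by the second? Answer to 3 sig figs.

With equal areas, P₁/P₂ = (T₁/T₂)⁴ = (2157/345.8)⁴ = 1.51×10³.

P₁/P₂ ≈ 1.51×10³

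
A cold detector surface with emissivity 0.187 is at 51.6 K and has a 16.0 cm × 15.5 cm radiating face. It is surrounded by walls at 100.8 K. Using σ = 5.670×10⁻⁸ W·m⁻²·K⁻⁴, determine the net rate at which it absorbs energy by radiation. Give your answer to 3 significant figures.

Area A = 0.160 × 0.155 = 0.0248 m².
Net radiated power P_net = εσA(T⁴ − T₀⁴) = 0.187×5.670×10⁻⁸×0.0248×(51.6⁴ − 100.8⁴).
T⁴ − T₀⁴ = 7.08923×10⁶ − 1.03239×10⁸ = -9.61498×10⁷ K⁴, so P_net = -0.0253 W — negative, meaning a net gain of 0.0253 W.

Net gain ≈ 0.0253 W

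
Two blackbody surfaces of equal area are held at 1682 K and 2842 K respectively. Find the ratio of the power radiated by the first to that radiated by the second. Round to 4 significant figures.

P₁/P₂ ≈ 0.1227

With equal areas, P₁/P₂ = (T₁/T₂)⁴ = (1682/2842)⁴ = 0.1227.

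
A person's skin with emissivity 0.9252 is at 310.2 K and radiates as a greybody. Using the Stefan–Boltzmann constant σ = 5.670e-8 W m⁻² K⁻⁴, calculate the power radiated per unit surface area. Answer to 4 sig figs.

I ≈ 485.7 W/m²

Stefan–Boltzmann: I = εσT⁴ = 0.9252 × 5.670×10⁻⁸ × (310.2)⁴ = 485.7 W/m².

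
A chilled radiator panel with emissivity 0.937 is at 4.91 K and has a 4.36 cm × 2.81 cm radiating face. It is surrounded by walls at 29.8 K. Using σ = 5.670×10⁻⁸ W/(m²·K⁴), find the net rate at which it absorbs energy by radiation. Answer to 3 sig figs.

Area A = 0.0436 × 0.0281 = 1.22516×10⁻³ m².
Net radiated power P_net = εσA(T⁴ − T₀⁴) = 0.937×5.670×10⁻⁸×1.22516×10⁻³×(4.91⁴ − 29.8⁴).
T⁴ − T₀⁴ = 581.200 − 7.88615×10⁵ = -7.88034×10⁵ K⁴, so P_net = -5.13×10⁻⁵ W — negative, meaning a net gain of 5.13×10⁻⁵ W.

Net gain ≈ 5.13×10⁻⁵ W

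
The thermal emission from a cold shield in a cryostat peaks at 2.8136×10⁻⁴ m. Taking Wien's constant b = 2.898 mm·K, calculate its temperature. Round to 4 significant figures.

T ≈ 10.30 K

Wien's law gives T = b/λ_max = (2.898×10⁻³ m·K)/(2.8136×10⁻⁴ m) = 10.30 K.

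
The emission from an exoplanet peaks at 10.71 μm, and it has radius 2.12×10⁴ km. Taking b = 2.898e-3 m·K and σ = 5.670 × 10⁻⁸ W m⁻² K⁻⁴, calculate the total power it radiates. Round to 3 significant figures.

P ≈ 1.72×10¹⁸ W

Wien's law: T = b/λ_max = 2.898×10⁻³/1.071×10⁻⁵ = 270.588 K.
Surface area A = 4πR² = 4π(2.12×10⁷ m)² = 5.64783×10¹⁵ m².
Then P = σAT⁴ = 5.670×10⁻⁸×5.64783×10¹⁵×(270.588)⁴ = 1.72×10¹⁸ W.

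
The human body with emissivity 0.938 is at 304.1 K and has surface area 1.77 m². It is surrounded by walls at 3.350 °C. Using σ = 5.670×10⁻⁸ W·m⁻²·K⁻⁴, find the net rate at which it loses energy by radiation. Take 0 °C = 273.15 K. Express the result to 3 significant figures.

Surroundings: T = 3.350 °C + 273.15 = 276.500 K.
Area A = 1.77 m².
Net radiated power P_net = εσA(T⁴ − T₀⁴) = 0.938×5.670×10⁻⁸×1.77×(304.1⁴ − 276.500⁴).
T⁴ − T₀⁴ = 8.55196×10⁹ − 5.84495×10⁹ = 2.70701×10⁹ K⁴, so P_net = 255 W.

Net loss ≈ 255 W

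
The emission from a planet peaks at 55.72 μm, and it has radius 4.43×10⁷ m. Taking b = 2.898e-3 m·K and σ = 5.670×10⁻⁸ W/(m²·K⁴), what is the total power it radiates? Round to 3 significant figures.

P ≈ 1.02×10¹⁶ W

Wien's law: T = b/λ_max = 2.898×10⁻³/5.572×10⁻⁵ = 52.0101 K.
Surface area A = 4πR² = 4π(4.43×10⁷ m)² = 2.46614×10¹⁶ m².
Then P = σAT⁴ = 5.670×10⁻⁸×2.46614×10¹⁶×(52.0101)⁴ = 1.02×10¹⁶ W.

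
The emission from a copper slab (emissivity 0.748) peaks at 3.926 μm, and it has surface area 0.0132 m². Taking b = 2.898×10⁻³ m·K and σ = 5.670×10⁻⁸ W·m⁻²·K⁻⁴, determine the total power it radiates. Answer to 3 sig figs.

P ≈ 166 W

Wien's law: T = b/λ_max = 2.898×10⁻³/3.926×10⁻⁶ = 738.156 K.
Area A = 0.0132 m².
Then P = εσAT⁴ = 0.748×5.670×10⁻⁸×0.0132×(738.156)⁴ = 166 W.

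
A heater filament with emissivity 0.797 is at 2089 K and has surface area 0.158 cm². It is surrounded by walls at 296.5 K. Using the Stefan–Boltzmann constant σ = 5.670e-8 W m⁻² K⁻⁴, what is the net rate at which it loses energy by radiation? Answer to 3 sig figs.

Net loss ≈ 13.6 W

Area A = 0.158 cm² = 1.58×10⁻⁵ m².
Net radiated power P_net = εσA(T⁴ − T₀⁴) = 0.797×5.670×10⁻⁸×1.58×10⁻⁵×(2089⁴ − 296.5⁴).
T⁴ − T₀⁴ = 1.90438×10¹³ − 7.72856×10⁹ = 1.90361×10¹³ K⁴, so P_net = 13.6 W.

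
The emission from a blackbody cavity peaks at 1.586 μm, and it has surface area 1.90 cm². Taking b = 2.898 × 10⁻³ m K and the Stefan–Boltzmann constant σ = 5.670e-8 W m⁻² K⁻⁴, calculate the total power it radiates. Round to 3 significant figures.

P ≈ 120 W

Wien's law: T = b/λ_max = 2.898×10⁻³/1.586×10⁻⁶ = 1827.24 K.
Area A = 1.90 cm² = 1.90×10⁻⁴ m².
Then P = σAT⁴ = 5.670×10⁻⁸×1.90×10⁻⁴×(1827.24)⁴ = 120 W.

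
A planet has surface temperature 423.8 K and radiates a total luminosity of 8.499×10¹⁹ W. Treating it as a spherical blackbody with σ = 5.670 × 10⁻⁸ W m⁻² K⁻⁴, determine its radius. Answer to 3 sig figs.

L = 4πR²σT⁴ ⇒ R = √(L/(4πσT⁴)).
σT⁴ = 1829.06 W/m², so R = √(8.499×10¹⁹/(4π×1829.06)) = 6.08×10⁷ m.

R ≈ 6.08×10⁷ m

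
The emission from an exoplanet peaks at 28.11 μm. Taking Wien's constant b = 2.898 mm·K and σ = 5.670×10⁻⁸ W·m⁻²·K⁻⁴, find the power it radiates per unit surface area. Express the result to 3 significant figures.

Wien's law: T = b/λ_max = 2.898×10⁻³/2.811×10⁻⁵ = 103.095 K.
Then I = σT⁴ = 5.670×10⁻⁸×(103.095)⁴ = 6.41 W/m².

I ≈ 6.41 W/m²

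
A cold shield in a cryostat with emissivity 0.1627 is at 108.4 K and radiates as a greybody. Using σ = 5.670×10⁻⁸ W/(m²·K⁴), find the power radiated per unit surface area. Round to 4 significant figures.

I ≈ 1.274 W/m²

Stefan–Boltzmann: I = εσT⁴ = 0.1627 × 5.670×10⁻⁸ × (108.4)⁴ = 1.274 W/m².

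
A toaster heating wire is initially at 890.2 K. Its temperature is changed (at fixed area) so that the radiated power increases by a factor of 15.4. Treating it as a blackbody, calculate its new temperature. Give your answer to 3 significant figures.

P ∝ T⁴, so T₂/T₁ = (P₂/P₁)^(1/4) = (15.4)^(1/4) = 1.98098.
T₂ = 890.2 × 1.98098 = 1.76×10³ K.

T₂ ≈ 1.76×10³ K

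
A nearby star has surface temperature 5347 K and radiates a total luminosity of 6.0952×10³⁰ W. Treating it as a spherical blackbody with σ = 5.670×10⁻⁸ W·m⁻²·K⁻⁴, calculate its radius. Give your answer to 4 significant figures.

R ≈ 1.023×10¹¹ m

L = 4πR²σT⁴ ⇒ R = √(L/(4πσT⁴)).
σT⁴ = 4.63472×10⁷ W/m², so R = √(6.0952×10³⁰/(4π×4.63472×10⁷)) = 1.023×10¹¹ m.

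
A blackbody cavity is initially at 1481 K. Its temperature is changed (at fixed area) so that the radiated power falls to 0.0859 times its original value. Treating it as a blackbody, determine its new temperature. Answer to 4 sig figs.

T₂ ≈ 801.8 K

P ∝ T⁴, so T₂/T₁ = (P₂/P₁)^(1/4) = (0.0859)^(1/4) = 0.541375.
T₂ = 1481 × 0.541375 = 801.8 K.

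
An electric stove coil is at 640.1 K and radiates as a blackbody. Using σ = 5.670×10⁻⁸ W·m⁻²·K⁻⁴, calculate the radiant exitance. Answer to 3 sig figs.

I ≈ 9.52×10³ W/m²

Stefan–Boltzmann: I = σT⁴ = 5.670×10⁻⁸ × (640.1)⁴ = 9.52×10³ W/m².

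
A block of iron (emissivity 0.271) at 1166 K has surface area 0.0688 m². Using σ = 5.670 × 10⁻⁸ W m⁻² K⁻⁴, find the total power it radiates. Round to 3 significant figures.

Area A = 0.0688 m².
P = εσAT⁴ = 0.271 × 5.670×10⁻⁸ × 0.0688 × (1166)⁴ = 1.95×10³ W.

P ≈ 1.95×10³ W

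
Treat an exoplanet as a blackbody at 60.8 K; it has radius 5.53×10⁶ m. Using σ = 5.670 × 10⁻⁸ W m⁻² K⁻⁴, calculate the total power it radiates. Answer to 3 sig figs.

Surface area A = 4πR² = 4π(5.53×10⁶ m)² = 3.84291×10¹⁴ m².
P = σAT⁴ = 5.670×10⁻⁸ × 3.84291×10¹⁴ × (60.8)⁴ = 2.98×10¹⁴ W.

P ≈ 2.98×10¹⁴ W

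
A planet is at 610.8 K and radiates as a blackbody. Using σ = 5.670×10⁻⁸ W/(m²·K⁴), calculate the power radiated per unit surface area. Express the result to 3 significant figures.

I ≈ 7.89×10³ W/m²

Stefan–Boltzmann: I = σT⁴ = 5.670×10⁻⁸ × (610.8)⁴ = 7.89×10³ W/m².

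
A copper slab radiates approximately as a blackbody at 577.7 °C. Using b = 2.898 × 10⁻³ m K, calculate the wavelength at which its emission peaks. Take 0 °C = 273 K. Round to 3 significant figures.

T = 577.7 °C + 273 = 850.7 K.
Wien's displacement law: λ_max = b/T = (2.898×10⁻³ m·K)/(850.7 K) = 3.407×10⁻⁶ m.
That is 3.41 μm, in the infrared range.

λ_max ≈ 3.41 μm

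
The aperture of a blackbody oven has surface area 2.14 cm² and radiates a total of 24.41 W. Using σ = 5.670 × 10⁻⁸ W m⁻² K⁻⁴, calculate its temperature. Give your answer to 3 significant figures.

T ≈ 1.19×10³ K

Area A = 2.14 cm² = 2.14×10⁻⁴ m².
P = σAT⁴ ⇒ T = (P/(σA))^(1/4) = (24.41/(5.670×10⁻⁸×2.14×10⁻⁴))^(1/4) = 1.19×10³ K.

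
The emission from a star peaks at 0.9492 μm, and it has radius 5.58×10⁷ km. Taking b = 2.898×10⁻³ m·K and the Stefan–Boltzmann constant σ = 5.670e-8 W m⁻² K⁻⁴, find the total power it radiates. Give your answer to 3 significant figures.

Wien's law: T = b/λ_max = 2.898×10⁻³/9.492×10⁻⁷ = 3053.10 K.
Surface area A = 4πR² = 4π(5.58×10¹⁰ m)² = 3.91272×10²² m².
Then P = σAT⁴ = 5.670×10⁻⁸×3.91272×10²²×(3053.10)⁴ = 1.93×10²⁹ W.

P ≈ 1.93×10²⁹ W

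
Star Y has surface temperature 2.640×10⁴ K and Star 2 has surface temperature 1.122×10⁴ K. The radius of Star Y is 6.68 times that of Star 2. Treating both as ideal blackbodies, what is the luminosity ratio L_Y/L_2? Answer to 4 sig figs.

L ∝ R²T⁴, so L_Y/L_2 = (R_Y/R_2)²(T_Y/T_2)⁴ = (6.68)² × (2.640×10⁴/1.122×10⁴)⁴ = 44.6224 × 30.6510 = 1368.

L_Y/L_2 ≈ 1368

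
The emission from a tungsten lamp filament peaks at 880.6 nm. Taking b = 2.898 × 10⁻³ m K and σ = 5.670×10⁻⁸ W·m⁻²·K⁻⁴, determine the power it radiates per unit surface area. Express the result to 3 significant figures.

I ≈ 6.65×10⁶ W/m²

Wien's law: T = b/λ_max = 2.898×10⁻³/8.806×10⁻⁷ = 3290.94 K.
Then I = σT⁴ = 5.670×10⁻⁸×(3290.94)⁴ = 6.65×10⁶ W/m².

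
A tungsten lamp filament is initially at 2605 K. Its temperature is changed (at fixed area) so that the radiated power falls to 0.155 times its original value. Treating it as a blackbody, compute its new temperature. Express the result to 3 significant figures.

P ∝ T⁴, so T₂/T₁ = (P₂/P₁)^(1/4) = (0.155)^(1/4) = 0.627455.
T₂ = 2605 × 0.627455 = 1.63×10³ K.

T₂ ≈ 1.63×10³ K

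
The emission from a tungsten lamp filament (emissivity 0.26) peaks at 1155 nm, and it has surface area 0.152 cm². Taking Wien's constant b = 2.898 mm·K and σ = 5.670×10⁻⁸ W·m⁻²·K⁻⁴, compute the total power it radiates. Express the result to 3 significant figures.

Wien's law: T = b/λ_max = 2.898×10⁻³/1.155×10⁻⁶ = 2509.09 K.
Area A = 0.152 cm² = 1.52×10⁻⁵ m².
Then P = εσAT⁴ = 0.26×5.670×10⁻⁸×1.52×10⁻⁵×(2509.09)⁴ = 8.88 W.

P ≈ 8.88 W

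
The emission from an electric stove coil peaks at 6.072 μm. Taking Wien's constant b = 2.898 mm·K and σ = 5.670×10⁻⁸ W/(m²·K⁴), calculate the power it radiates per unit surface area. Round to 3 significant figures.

I ≈ 2.94×10³ W/m²

Wien's law: T = b/λ_max = 2.898×10⁻³/6.072×10⁻⁶ = 477.273 K.
Then I = σT⁴ = 5.670×10⁻⁸×(477.273)⁴ = 2.94×10³ W/m².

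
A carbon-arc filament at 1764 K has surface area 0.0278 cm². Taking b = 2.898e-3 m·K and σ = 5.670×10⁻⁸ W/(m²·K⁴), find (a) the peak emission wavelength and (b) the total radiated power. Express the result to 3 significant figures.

λ_max ≈ 1.64 μm; P ≈ 1.53 W

(a) λ_max = b/T = 2.898×10⁻³/1764 = 1.643×10⁻⁶ m = 1.64 μm.
Area A = 0.0278 cm² = 2.78×10⁻⁶ m².
(b) P = σAT⁴ = 5.670×10⁻⁸×2.78×10⁻⁶×(1764)⁴ = 1.53 W.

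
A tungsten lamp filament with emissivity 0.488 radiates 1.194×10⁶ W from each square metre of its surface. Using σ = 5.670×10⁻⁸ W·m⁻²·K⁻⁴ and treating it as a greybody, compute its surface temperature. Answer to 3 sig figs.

T ≈ 2.56×10³ K

I = εσT⁴, so T = (I/εσ)^(1/4) = (1.194×10⁶/(0.488×5.670×10⁻⁸))^(1/4) = 2.56×10³ K.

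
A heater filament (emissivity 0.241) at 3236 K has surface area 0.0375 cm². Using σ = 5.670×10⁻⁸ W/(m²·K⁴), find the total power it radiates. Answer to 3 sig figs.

Area A = 0.0375 cm² = 3.75×10⁻⁶ m².
P = εσAT⁴ = 0.241 × 5.670×10⁻⁸ × 3.75×10⁻⁶ × (3236)⁴ = 5.62 W.

P ≈ 5.62 W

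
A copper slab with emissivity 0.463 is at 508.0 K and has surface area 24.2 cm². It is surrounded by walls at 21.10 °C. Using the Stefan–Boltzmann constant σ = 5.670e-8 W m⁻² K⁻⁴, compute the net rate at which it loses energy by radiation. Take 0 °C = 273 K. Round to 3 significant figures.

Net loss ≈ 3.76 W

Surroundings: T = 21.10 °C + 273 = 294.10 K.
Area A = 24.2 cm² = 2.42×10⁻³ m².
Net radiated power P_net = εσA(T⁴ − T₀⁴) = 0.463×5.670×10⁻⁸×2.42×10⁻³×(508.0⁴ − 294.10⁴).
T⁴ − T₀⁴ = 6.65970×10¹⁰ − 7.48135×10⁹ = 5.91156×10¹⁰ K⁴, so P_net = 3.76 W.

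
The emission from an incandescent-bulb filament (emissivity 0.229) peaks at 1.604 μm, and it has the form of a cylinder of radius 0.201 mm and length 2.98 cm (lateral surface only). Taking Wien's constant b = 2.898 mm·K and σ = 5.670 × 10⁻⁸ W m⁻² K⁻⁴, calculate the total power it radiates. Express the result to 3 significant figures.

P ≈ 5.21 W

Wien's law: T = b/λ_max = 2.898×10⁻³/1.604×10⁻⁶ = 1806.73 K.
Lateral area A = 2πrL = 2π×2.01×10⁻⁴×0.0298 = 3.76350×10⁻⁵ m².
Then P = εσAT⁴ = 0.229×5.670×10⁻⁸×3.76350×10⁻⁵×(1806.73)⁴ = 5.21 W.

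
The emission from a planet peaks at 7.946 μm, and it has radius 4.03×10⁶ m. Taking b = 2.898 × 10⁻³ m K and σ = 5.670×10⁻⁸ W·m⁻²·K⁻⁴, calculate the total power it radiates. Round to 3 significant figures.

P ≈ 2.05×10¹⁷ W

Wien's law: T = b/λ_max = 2.898×10⁻³/7.946×10⁻⁶ = 364.712 K.
Surface area A = 4πR² = 4π(4.03×10⁶ m)² = 2.04089×10¹⁴ m².
Then P = σAT⁴ = 5.670×10⁻⁸×2.04089×10¹⁴×(364.712)⁴ = 2.05×10¹⁷ W.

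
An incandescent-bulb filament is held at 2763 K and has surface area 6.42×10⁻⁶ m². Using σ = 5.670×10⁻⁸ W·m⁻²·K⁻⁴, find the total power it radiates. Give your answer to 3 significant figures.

P ≈ 21.2 W

Area A = 6.42×10⁻⁶ m².
P = σAT⁴ = 5.670×10⁻⁸ × 6.42×10⁻⁶ × (2763)⁴ = 21.2 W.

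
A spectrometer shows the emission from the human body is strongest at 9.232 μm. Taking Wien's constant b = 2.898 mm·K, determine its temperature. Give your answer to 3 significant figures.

Wien's law gives T = b/λ_max = (2.898×10⁻³ m·K)/(9.232×10⁻⁶ m) = 314 K.

T ≈ 314 K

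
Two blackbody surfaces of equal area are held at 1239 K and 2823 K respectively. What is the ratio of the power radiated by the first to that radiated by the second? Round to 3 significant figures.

P₁/P₂ ≈ 0.0371

With equal areas, P₁/P₂ = (T₁/T₂)⁴ = (1239/2823)⁴ = 0.0371.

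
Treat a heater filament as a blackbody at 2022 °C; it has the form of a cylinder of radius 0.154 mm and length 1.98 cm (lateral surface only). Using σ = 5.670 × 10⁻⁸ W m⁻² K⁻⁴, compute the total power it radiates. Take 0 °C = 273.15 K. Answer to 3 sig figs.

T = 2022 °C + 273.15 = 2295.15 K.
Lateral area A = 2πrL = 2π×1.54×10⁻⁴×0.0198 = 1.91587×10⁻⁵ m².
P = σAT⁴ = 5.670×10⁻⁸ × 1.91587×10⁻⁵ × (2295.15)⁴ = 30.1 W.

P ≈ 30.1 W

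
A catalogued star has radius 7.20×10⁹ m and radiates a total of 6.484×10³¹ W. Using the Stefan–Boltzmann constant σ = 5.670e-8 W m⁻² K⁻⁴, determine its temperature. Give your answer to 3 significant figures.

T ≈ 3.64×10⁴ K

Surface area A = 4πR² = 4π(7.20×10⁹ m)² = 6.51441×10²⁰ m².
P = σAT⁴ ⇒ T = (P/(σA))^(1/4) = (6.484×10³¹/(5.670×10⁻⁸×6.51441×10²⁰))^(1/4) = 3.64×10⁴ K.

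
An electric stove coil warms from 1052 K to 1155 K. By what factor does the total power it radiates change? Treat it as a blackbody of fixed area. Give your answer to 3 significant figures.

P ∝ T⁴, so P₂/P₁ = (T₂/T₁)⁴ = (1155/1052)⁴ = (1.09791)⁴ = 1.45.

P₂/P₁ ≈ 1.45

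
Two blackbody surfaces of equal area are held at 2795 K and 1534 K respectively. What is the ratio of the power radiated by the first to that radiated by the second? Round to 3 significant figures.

With equal areas, P₁/P₂ = (T₁/T₂)⁴ = (2795/1534)⁴ = 11.0.

P₁/P₂ ≈ 11.0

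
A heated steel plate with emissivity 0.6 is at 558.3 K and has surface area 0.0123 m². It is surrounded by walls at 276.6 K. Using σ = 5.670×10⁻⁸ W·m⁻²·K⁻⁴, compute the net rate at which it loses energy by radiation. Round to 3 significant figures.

Area A = 0.0123 m².
Net radiated power P_net = εσA(T⁴ − T₀⁴) = 0.6×5.670×10⁻⁸×0.0123×(558.3⁴ − 276.6⁴).
T⁴ − T₀⁴ = 9.71562×10¹⁰ − 5.85341×10⁹ = 9.13028×10¹⁰ K⁴, so P_net = 38.2 W.

Net loss ≈ 38.2 W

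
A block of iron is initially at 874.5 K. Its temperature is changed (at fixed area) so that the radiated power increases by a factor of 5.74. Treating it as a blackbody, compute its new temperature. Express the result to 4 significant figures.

P ∝ T⁴, so T₂/T₁ = (P₂/P₁)^(1/4) = (5.74)^(1/4) = 1.54785.
T₂ = 874.5 × 1.54785 = 1354 K.

T₂ ≈ 1354 K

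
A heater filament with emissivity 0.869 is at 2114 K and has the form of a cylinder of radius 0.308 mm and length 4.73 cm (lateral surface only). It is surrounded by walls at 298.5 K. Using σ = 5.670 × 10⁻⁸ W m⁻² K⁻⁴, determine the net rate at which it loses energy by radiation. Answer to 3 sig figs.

Net loss ≈ 90.0 W

Lateral area A = 2πrL = 2π×3.08×10⁻⁴×0.0473 = 9.15360×10⁻⁵ m².
Net radiated power P_net = εσA(T⁴ − T₀⁴) = 0.869×5.670×10⁻⁸×9.15360×10⁻⁵×(2114⁴ − 298.5⁴).
T⁴ − T₀⁴ = 1.99719×10¹³ − 7.93921×10⁹ = 1.99640×10¹³ K⁴, so P_net = 90.0 W.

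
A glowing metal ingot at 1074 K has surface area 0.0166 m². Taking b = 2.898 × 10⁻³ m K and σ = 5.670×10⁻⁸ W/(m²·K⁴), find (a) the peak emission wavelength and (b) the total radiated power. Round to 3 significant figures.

λ_max ≈ 2.70 μm; P ≈ 1.25×10³ W

(a) λ_max = b/T = 2.898×10⁻³/1074 = 2.698×10⁻⁶ m = 2.70 μm.
Area A = 0.0166 m².
(b) P = σAT⁴ = 5.670×10⁻⁸×0.0166×(1074)⁴ = 1.25×10³ W.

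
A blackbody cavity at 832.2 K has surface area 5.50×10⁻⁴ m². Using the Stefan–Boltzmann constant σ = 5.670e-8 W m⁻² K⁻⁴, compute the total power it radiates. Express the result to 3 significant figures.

P ≈ 15.0 W

Area A = 5.50×10⁻⁴ m².
P = σAT⁴ = 5.670×10⁻⁸ × 5.50×10⁻⁴ × (832.2)⁴ = 15.0 W.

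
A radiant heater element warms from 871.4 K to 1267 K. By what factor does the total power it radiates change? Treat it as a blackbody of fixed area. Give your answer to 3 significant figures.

P ∝ T⁴, so P₂/P₁ = (T₂/T₁)⁴ = (1267/871.4)⁴ = (1.45398)⁴ = 4.47.

P₂/P₁ ≈ 4.47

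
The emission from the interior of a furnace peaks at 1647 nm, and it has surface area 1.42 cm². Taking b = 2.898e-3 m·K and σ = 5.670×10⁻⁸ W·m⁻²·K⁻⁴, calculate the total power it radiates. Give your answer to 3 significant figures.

Wien's law: T = b/λ_max = 2.898×10⁻³/1.647×10⁻⁶ = 1759.56 K.
Area A = 1.42 cm² = 1.42×10⁻⁴ m².
Then P = σAT⁴ = 5.670×10⁻⁸×1.42×10⁻⁴×(1759.56)⁴ = 77.2 W.

P ≈ 77.2 W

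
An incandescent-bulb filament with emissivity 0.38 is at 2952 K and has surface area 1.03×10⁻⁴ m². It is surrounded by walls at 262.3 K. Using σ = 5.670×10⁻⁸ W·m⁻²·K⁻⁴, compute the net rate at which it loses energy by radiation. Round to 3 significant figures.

Area A = 1.03×10⁻⁴ m².
Net radiated power P_net = εσA(T⁴ − T₀⁴) = 0.38×5.670×10⁻⁸×1.03×10⁻⁴×(2952⁴ − 262.3⁴).
T⁴ − T₀⁴ = 7.59391×10¹³ − 4.73362×10⁹ = 7.59344×10¹³ K⁴, so P_net = 169 W.

Net loss ≈ 169 W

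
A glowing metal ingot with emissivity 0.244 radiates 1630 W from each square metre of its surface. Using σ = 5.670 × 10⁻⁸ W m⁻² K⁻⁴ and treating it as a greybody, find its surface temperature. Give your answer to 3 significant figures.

I = εσT⁴, so T = (I/εσ)^(1/4) = (1630/(0.244×5.670×10⁻⁸))^(1/4) = 586 K.

T ≈ 586 K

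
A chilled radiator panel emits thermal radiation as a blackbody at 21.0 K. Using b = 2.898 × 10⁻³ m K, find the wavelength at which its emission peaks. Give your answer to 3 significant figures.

Wien's displacement law: λ_max = b/T = (2.898×10⁻³ m·K)/(21.0 K) = 1.380×10⁻⁴ m.
That is 138 μm, in the infrared range.

λ_max ≈ 138 μm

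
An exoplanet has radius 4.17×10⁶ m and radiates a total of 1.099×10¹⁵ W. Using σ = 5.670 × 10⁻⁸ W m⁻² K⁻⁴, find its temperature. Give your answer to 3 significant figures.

Surface area A = 4πR² = 4π(4.17×10⁶ m)² = 2.18515×10¹⁴ m².
P = σAT⁴ ⇒ T = (P/(σA))^(1/4) = (1.099×10¹⁵/(5.670×10⁻⁸×2.18515×10¹⁴))^(1/4) = 97.0 K.

T ≈ 97.0 K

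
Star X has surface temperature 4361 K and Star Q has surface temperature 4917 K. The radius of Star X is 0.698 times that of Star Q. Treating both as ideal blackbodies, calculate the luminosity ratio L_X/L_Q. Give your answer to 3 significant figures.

L ∝ R²T⁴, so L_X/L_Q = (R_X/R_Q)²(T_X/T_Q)⁴ = (0.698)² × (4361/4917)⁴ = 0.487204 × 0.618790 = 0.301.

L_X/L_Q ≈ 0.301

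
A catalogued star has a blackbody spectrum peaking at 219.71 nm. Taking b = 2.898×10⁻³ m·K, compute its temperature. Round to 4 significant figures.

T ≈ 1.319×10⁴ K

Wien's law gives T = b/λ_max = (2.898×10⁻³ m·K)/(2.1971×10⁻⁷ m) = 1.319×10⁴ K.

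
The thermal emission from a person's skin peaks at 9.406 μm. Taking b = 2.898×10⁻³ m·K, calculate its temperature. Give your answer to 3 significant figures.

T ≈ 308 K

Wien's law gives T = b/λ_max = (2.898×10⁻³ m·K)/(9.406×10⁻⁶ m) = 308 K.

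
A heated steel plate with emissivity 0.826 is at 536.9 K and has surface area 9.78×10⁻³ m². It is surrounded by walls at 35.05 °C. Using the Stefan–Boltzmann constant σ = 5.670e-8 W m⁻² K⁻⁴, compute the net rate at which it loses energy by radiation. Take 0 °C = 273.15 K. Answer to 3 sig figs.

Net loss ≈ 33.9 W

Surroundings: T = 35.05 °C + 273.15 = 308.20 K.
Area A = 9.78×10⁻³ m².
Net radiated power P_net = εσA(T⁴ − T₀⁴) = 0.826×5.670×10⁻⁸×9.78×10⁻³×(536.9⁴ − 308.20⁴).
T⁴ − T₀⁴ = 8.30948×10¹⁰ − 9.02258×10⁹ = 7.40722×10¹⁰ K⁴, so P_net = 33.9 W.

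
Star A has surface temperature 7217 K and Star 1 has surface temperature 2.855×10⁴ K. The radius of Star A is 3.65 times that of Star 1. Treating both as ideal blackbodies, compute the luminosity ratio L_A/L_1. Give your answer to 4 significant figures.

L_A/L_1 ≈ 0.05440

L ∝ R²T⁴, so L_A/L_1 = (R_A/R_1)²(T_A/T_1)⁴ = (3.65)² × (7217/2.855×10⁴)⁴ = 13.3225 × 4.08322×10⁻³ = 0.05440.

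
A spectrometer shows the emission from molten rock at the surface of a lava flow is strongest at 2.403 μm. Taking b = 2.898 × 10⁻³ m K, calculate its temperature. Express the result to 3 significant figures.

T ≈ 1.21×10³ K

Wien's law gives T = b/λ_max = (2.898×10⁻³ m·K)/(2.403×10⁻⁶ m) = 1.21×10³ K.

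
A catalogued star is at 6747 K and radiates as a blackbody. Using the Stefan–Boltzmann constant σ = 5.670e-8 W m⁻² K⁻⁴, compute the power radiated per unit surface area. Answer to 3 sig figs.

I ≈ 1.17×10⁸ W/m²

Stefan–Boltzmann: I = σT⁴ = 5.670×10⁻⁸ × (6747)⁴ = 1.17×10⁸ W/m².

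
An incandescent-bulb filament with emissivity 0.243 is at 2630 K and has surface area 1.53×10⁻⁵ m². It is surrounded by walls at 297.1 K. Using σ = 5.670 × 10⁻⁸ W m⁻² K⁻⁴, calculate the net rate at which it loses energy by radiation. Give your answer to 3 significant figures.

Net loss ≈ 10.1 W

Area A = 1.53×10⁻⁵ m².
Net radiated power P_net = εσA(T⁴ − T₀⁴) = 0.243×5.670×10⁻⁸×1.53×10⁻⁵×(2630⁴ − 297.1⁴).
T⁴ − T₀⁴ = 4.78435×10¹³ − 7.79131×10⁹ = 4.78357×10¹³ K⁴, so P_net = 10.1 W.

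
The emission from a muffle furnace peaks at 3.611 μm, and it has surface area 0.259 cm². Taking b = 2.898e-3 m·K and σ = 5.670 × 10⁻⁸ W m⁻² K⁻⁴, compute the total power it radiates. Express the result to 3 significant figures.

P ≈ 0.609 W

Wien's law: T = b/λ_max = 2.898×10⁻³/3.611×10⁻⁶ = 802.548 K.
Area A = 0.259 cm² = 2.59×10⁻⁵ m².
Then P = σAT⁴ = 5.670×10⁻⁸×2.59×10⁻⁵×(802.548)⁴ = 0.609 W.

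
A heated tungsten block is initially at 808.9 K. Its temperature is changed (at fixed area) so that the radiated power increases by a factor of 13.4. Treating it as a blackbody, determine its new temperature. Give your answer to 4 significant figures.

P ∝ T⁴, so T₂/T₁ = (P₂/P₁)^(1/4) = (13.4)^(1/4) = 1.91327.
T₂ = 808.9 × 1.91327 = 1548 K.

T₂ ≈ 1548 K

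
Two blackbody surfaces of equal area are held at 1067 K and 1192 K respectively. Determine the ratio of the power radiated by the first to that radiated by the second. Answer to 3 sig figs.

P₁/P₂ ≈ 0.642

With equal areas, P₁/P₂ = (T₁/T₂)⁴ = (1067/1192)⁴ = 0.642.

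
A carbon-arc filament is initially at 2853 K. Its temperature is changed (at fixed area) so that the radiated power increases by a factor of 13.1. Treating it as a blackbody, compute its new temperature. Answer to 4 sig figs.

P ∝ T⁴, so T₂/T₁ = (P₂/P₁)^(1/4) = (13.1)^(1/4) = 1.90247.
T₂ = 2853 × 1.90247 = 5428 K.

T₂ ≈ 5428 K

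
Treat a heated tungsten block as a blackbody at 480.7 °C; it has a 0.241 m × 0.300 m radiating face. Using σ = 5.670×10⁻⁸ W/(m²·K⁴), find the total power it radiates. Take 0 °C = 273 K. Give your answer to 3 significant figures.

T = 480.7 °C + 273 = 753.7 K.
Area A = 0.241 × 0.300 = 0.0723 m².
P = σAT⁴ = 5.670×10⁻⁸ × 0.0723 × (753.7)⁴ = 1.32×10³ W.

P ≈ 1.32×10³ W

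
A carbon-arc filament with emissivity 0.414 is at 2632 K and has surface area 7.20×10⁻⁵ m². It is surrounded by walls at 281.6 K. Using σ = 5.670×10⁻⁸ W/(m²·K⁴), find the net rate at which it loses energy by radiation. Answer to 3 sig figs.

Area A = 7.20×10⁻⁵ m².
Net radiated power P_net = εσA(T⁴ − T₀⁴) = 0.414×5.670×10⁻⁸×7.20×10⁻⁵×(2632⁴ − 281.6⁴).
T⁴ − T₀⁴ = 4.79892×10¹³ − 6.28826×10⁹ = 4.79829×10¹³ K⁴, so P_net = 81.1 W.

Net loss ≈ 81.1 W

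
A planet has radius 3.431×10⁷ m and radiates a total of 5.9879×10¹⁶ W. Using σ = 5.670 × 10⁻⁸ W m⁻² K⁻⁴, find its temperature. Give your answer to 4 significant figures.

T ≈ 91.92 K

Surface area A = 4πR² = 4π(3.431×10⁷ m)² = 1.47928×10¹⁶ m².
P = σAT⁴ ⇒ T = (P/(σA))^(1/4) = (5.9879×10¹⁶/(5.670×10⁻⁸×1.47928×10¹⁶))^(1/4) = 91.92 K.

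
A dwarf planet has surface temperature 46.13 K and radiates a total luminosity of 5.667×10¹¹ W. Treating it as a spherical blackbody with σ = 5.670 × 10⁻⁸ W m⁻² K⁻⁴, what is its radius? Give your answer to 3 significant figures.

L = 4πR²σT⁴ ⇒ R = √(L/(4πσT⁴)).
σT⁴ = 0.256754 W/m², so R = √(5.667×10¹¹/(4π×0.256754)) = 4.19×10⁵ m.

R ≈ 4.19×10⁵ m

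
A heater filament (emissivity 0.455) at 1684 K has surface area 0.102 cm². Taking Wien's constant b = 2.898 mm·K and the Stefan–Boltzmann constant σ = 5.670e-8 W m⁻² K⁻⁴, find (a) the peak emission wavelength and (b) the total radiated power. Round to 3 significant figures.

λ_max ≈ 1.72×10³ nm; P ≈ 2.12 W

(a) λ_max = b/T = 2.898×10⁻³/1684 = 1.721×10⁻⁶ m = 1.72×10³ nm.
Area A = 0.102 cm² = 1.02×10⁻⁵ m².
(b) P = εσAT⁴ = 0.455×5.670×10⁻⁸×1.02×10⁻⁵×(1684)⁴ = 2.12 W.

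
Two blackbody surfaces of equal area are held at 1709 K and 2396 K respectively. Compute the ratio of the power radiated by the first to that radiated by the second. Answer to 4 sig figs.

With equal areas, P₁/P₂ = (T₁/T₂)⁴ = (1709/2396)⁴ = 0.2588.

P₁/P₂ ≈ 0.2588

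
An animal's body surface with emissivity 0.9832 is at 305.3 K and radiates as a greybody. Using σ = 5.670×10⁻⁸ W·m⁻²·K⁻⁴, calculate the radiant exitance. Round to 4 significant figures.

Stefan–Boltzmann: I = εσT⁴ = 0.9832 × 5.670×10⁻⁸ × (305.3)⁴ = 484.3 W/m².

I ≈ 484.3 W/m²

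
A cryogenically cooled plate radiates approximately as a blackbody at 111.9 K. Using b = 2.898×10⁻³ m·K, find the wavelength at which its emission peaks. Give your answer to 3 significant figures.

Wien's displacement law: λ_max = b/T = (2.898×10⁻³ m·K)/(111.9 K) = 2.590×10⁻⁵ m.
That is 25.9 μm, in the infrared range.

λ_max ≈ 25.9 μm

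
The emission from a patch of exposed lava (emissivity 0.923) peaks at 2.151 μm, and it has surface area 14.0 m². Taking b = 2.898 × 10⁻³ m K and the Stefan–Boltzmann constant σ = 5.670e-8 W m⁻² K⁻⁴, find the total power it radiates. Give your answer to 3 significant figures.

Wien's law: T = b/λ_max = 2.898×10⁻³/2.151×10⁻⁶ = 1347.28 K.
Area A = 14.0 m².
Then P = εσAT⁴ = 0.923×5.670×10⁻⁸×14.0×(1347.28)⁴ = 2.41×10⁶ W.

P ≈ 2.41×10⁶ W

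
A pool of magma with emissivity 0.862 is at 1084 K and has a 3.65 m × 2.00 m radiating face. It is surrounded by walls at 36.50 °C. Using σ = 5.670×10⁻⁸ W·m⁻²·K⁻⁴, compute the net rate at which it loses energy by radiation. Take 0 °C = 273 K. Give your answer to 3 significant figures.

Surroundings: T = 36.50 °C + 273 = 309.50 K.
Area A = 3.65 × 2.00 = 7.3 m².
Net radiated power P_net = εσA(T⁴ − T₀⁴) = 0.862×5.670×10⁻⁸×7.3×(1084⁴ − 309.50⁴).
T⁴ − T₀⁴ = 1.38076×10¹² − 9.17577×10⁹ = 1.37158×10¹² K⁴, so P_net = 4.89×10⁵ W.

Net loss ≈ 4.89×10⁵ W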